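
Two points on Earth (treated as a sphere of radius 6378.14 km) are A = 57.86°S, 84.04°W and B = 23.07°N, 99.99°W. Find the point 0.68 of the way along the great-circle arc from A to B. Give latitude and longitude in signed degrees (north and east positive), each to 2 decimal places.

-2.92°, -96.24°

The central angle between A and B is δ = 1.4315 rad.
With f = 0.68, the slerp weights are sin((1−f)δ)/sin δ = 0.4466 and sin(fδ)/sin δ = 0.8349.
Weighted sum of the unit vectors: (0.4466)·(0.0552,-0.5291,-0.8468) + (0.8349)·(-0.1596,-0.9061,0.3919) = (-0.1086, -0.9928, -0.0510).
Converting back: φ = atan2(z, √(x²+y²)) = -2.92°, λ = atan2(y, x) = -96.24°.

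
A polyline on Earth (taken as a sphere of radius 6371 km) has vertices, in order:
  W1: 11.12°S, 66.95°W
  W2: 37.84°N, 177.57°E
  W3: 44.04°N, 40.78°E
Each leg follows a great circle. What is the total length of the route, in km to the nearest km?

22920 km

Leg W1→W2: central angle 2.0394 rad, distance 12993.2 km.
Leg W2→W3: central angle 1.5581 rad, distance 9926.7 km.
Total: 12993.2 + 9926.7 ≈ 22920 km.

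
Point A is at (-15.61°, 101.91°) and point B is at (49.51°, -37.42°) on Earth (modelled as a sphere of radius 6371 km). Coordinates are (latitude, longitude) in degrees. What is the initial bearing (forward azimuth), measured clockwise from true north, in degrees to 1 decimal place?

With φ₁ = -0.2724, φ₂ = 0.8641, Δλ = -2.4318 rad, the forward-azimuth formula gives
θ = atan2( sin Δλ cos φ₂ , cos φ₁ sin φ₂ − sin φ₁ cos φ₂ cos Δλ ) = atan2(-0.4232, 0.5999) = -35.20°.
Adding 360° brings this into [0°, 360°): 324.8°.

324.8°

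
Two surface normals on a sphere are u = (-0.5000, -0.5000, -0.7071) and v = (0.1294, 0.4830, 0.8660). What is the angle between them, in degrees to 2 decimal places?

156.72°

u·v = -0.9185; |u| = 1.0000, |v| = 1.0000.
cos θ = (u·v)/(|u||v|) = -0.9186, so θ = 156.72°.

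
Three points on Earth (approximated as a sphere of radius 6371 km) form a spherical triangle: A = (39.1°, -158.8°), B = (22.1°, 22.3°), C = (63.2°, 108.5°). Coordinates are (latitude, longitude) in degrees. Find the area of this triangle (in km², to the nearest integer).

Side lengths (central angles): a = 1.1988, b = 0.9927, c = 2.0733 rad; semiperimeter s = 2.1324.
By l'Huilier's theorem, tan(E/4) = √[tan(s/2) tan((s−a)/2) tan((s−b)/2) tan((s−c)/2)], giving spherical excess E = 0.5227 rad.
Area = E·R² = 0.5227 × (6371)² ≈ 21217777 km².

21217777 km²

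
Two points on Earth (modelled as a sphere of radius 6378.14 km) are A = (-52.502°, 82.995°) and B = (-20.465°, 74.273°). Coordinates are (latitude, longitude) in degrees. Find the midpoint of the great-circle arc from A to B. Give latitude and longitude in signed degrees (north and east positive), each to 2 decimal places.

Central angle δ = 0.5715 rad. Interpolating on the sphere with fraction f = 0.5:
P = [sin((1−f)δ)·A + sin(fδ)·B] / sin δ = 0.5211·A + 0.5211·B in Cartesian coordinates,
giving P = (0.1710, 0.7848, -0.5957), i.e. latitude -36.56°, longitude 77.71°.

-36.56°, 77.71°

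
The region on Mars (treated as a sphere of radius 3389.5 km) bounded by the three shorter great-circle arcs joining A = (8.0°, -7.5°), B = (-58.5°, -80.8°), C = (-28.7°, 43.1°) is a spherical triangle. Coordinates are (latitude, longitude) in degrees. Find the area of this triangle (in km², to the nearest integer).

Side lengths (central angles): a = 1.4163, b = 1.0650, c = 1.5408 rad; semiperimeter s = 2.0111.
By l'Huilier's theorem, tan(E/4) = √[tan(s/2) tan((s−a)/2) tan((s−b)/2) tan((s−c)/2)], giving spherical excess E = 0.9550 rad.
Area = E·R² = 0.9550 × (3389.5)² ≈ 10971290 km².

10971290 km²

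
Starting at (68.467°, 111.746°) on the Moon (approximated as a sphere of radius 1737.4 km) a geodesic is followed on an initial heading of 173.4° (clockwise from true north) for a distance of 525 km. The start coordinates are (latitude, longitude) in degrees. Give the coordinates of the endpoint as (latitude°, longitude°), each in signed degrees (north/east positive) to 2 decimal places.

51.22°, 114.88°

Angular distance δ = d/R = 525/1737.4 = 0.30218 rad; initial bearing θ = 3.0264 rad.
sin φ₂ = sin φ₁ cos δ + cos φ₁ sin δ cos θ = (0.9302)(0.9547) + (0.3670)(0.2976)(-0.9934) = 0.7796, so φ₂ = 51.22°.
Δλ = atan2(sin θ sin δ cos φ₁, cos δ − sin φ₁ sin φ₂) = atan2(0.0126, 0.2295) = 3.131°.
λ₂ = 111.746° + 3.131° = 114.88°.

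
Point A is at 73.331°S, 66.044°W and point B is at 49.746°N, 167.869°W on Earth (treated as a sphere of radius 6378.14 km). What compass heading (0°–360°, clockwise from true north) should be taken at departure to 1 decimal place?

Δλ = -101.825° = -1.7772 rad.
y = sin Δλ · cos φ₂ = (-0.9788)(0.6462) = -0.6325
x = cos φ₁ sin φ₂ − sin φ₁ cos φ₂ cos Δλ = (0.2868)(0.7632) − (-0.9580)(0.6462)(-0.2049) = 0.0921
θ = atan2(y, x) = -81.72°; adding 360° gives 278.3°.

278.3°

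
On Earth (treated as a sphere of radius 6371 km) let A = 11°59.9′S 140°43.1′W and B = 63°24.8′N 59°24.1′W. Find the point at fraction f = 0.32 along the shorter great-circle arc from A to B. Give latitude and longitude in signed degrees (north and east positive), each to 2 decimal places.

The central angle between A and B is δ = 1.6909 rad.
With f = 0.32, the slerp weights are sin((1−f)δ)/sin δ = 0.9193 and sin(fδ)/sin δ = 0.5188.
Weighted sum of the unit vectors: (0.9193)·(-0.7571,-0.6193,-0.2079) + (0.5188)·(0.2278,-0.3852,0.8943) = (-0.5778, -0.7692, 0.2728).
Converting back: φ = atan2(z, √(x²+y²)) = 15.83°, λ = atan2(y, x) = -126.92°.

15.83°, -126.92°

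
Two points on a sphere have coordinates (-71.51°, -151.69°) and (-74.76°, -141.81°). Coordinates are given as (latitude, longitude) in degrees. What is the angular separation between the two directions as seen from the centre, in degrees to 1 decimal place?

In radians: φ₁ = -1.2481, φ₂ = -1.3048, Δλ = 9.880° = 0.1724 rad.
Haversine: a = sin²(Δφ/2) + cos φ₁ cos φ₂ sin²(Δλ/2) = 0.0008 + (0.3171)(0.2629)(0.0074) = 0.00142.
Central angle c = 2·arcsin(√a) = 0.07545 rad.
So the angular separation is 4.3°.

4.3°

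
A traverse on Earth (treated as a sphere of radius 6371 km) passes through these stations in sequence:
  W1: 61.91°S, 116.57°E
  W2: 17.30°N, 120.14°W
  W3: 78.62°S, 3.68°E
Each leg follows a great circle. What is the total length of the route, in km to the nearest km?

Leg W1→W2: central angle 2.1049 rad, distance 13410.5 km.
Leg W2→W3: central angle 1.9784 rad, distance 12604.2 km.
Total: 13410.5 + 12604.2 ≈ 26015 km.

26015 km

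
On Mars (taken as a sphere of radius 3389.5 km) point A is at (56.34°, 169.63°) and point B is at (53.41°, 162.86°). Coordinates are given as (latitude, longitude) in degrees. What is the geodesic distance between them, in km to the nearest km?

In radians: φ₁ = 0.9833, φ₂ = 0.9322, Δλ = -6.770° = -0.1182 rad.
cos c = sin φ₁ sin φ₂ + cos φ₁ cos φ₂ cos Δλ = (0.8323)(0.8029) + (0.5543)(0.5961)(0.9930) = 0.99639,
so c = arccos(0.99639) = 0.08501 rad.
Distance = R·c = 3389.5 × 0.0850 ≈ 288 km.

288 km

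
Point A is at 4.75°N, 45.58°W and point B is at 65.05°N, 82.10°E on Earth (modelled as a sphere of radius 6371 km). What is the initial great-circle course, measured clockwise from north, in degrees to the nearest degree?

20°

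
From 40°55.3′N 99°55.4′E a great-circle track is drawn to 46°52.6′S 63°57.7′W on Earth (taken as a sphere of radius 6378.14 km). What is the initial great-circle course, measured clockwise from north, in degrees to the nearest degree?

With φ₁ = 0.7142, φ₂ = -0.8182, Δλ = -2.8603 rad, the forward-azimuth formula gives
θ = atan2( sin Δλ cos φ₂ , cos φ₁ sin φ₂ − sin φ₁ cos φ₂ cos Δλ ) = atan2(-0.1897, -0.1213) = -122.60°.
Adding 360° brings this into [0°, 360°): 237°.

237°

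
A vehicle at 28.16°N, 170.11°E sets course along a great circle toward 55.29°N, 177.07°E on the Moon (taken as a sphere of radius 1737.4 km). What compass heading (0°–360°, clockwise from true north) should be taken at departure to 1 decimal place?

8.6°

Δλ = 6.960° = 0.1215 rad.
y = sin Δλ · cos φ₂ = (0.1212)(0.5694) = 0.0690
x = cos φ₁ sin φ₂ − sin φ₁ cos φ₂ cos Δλ = (0.8816)(0.8220) − (0.4719)(0.5694)(0.9926) = 0.4580
θ = atan2(y, x) = 8.57°, so the bearing is 8.6°.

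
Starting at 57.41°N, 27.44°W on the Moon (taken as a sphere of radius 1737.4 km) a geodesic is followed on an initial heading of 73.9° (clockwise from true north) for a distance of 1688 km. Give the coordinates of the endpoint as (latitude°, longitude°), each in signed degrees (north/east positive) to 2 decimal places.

36.77°, 54.61°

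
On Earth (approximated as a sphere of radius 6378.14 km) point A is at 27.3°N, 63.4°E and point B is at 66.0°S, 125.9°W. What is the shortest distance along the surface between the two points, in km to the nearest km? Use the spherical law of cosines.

Let φ₁ = 0.4765 rad, φ₂ = -1.1519 rad, and Δλ = 2.9793 rad.
cos c = sin φ₁ sin φ₂ + cos φ₁ cos φ₂ cos Δλ = (0.4586)(-0.9135) + (0.8886)(0.4067)(-0.9869) = -0.77568,
so c = arccos(-0.77568) = 2.45859 rad.
Distance = R·c = 6378.14 × 2.4586 ≈ 15681 km.

15681 km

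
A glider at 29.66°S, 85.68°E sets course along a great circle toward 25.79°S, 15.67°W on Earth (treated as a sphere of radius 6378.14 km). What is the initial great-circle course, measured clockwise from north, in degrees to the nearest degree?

With φ₁ = -0.5177, φ₂ = -0.4501, Δλ = -1.7689 rad, the forward-azimuth formula gives
θ = atan2( sin Δλ cos φ₂ , cos φ₁ sin φ₂ − sin φ₁ cos φ₂ cos Δλ ) = atan2(-0.8828, -0.4658) = -117.82°.
Adding 360° brings this into [0°, 360°): 242°.

242°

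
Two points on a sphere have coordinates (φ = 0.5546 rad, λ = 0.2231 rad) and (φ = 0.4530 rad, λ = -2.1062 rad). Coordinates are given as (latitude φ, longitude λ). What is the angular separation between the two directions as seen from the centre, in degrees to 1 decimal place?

107.2°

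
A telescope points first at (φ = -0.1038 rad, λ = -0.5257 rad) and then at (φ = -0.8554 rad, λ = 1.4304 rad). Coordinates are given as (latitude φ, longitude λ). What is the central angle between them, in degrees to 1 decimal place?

99.6°

With latitudes φ₁ = -5.947°, φ₂ = -49.011° and longitude difference Δλ = 112.076°:
cos c = sin φ₁ sin φ₂ + cos φ₁ cos φ₂ cos Δλ = (-0.1036)(-0.7548) + (0.9946)(0.6559)(-0.3758) = -0.16698,
so c = arccos(-0.16698) = 1.73856 rad.
So the angular separation is 99.6°.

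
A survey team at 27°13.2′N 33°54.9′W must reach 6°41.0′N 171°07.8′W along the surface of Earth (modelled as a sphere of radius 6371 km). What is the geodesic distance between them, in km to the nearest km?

14067 km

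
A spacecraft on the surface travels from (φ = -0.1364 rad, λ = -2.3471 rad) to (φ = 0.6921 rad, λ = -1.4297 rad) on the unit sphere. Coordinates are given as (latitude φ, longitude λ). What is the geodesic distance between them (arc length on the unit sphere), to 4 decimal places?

With latitudes φ₁ = -7.815°, φ₂ = 39.654° and longitude difference Δλ = 52.563°:
cos c = sin φ₁ sin φ₂ + cos φ₁ cos φ₂ cos Δλ = (-0.1360)(0.6382) + (0.9907)(0.7699)(0.6079) = 0.37689,
so c = arccos(0.37689) = 1.18435 rad.
On the unit sphere the arc length equals the central angle: 1.1844.

1.1844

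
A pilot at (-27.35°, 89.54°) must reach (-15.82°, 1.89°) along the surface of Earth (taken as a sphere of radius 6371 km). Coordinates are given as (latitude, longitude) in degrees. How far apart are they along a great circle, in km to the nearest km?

In radians: φ₁ = -0.4773, φ₂ = -0.2761, Δλ = -87.650° = -1.5298 rad.
cos c = sin φ₁ sin φ₂ + cos φ₁ cos φ₂ cos Δλ = (-0.4594)(-0.2726) + (0.8882)(0.9621)(0.0410) = 0.16029,
so c = arccos(0.16029) = 1.40981 rad.
Distance = R·c = 6371 × 1.4098 ≈ 8982 km.

8982 km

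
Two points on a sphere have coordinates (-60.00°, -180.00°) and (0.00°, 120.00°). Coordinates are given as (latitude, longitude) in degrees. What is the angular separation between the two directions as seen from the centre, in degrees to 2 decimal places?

75.52°

In radians: φ₁ = -1.0472, φ₂ = 0.0000, Δλ = -60.000° = -1.0472 rad.
Haversine: a = sin²(Δφ/2) + cos φ₁ cos φ₂ sin²(Δλ/2) = 0.2500 + (0.5000)(1.0000)(0.2500) = 0.37500.
Central angle c = 2·arcsin(√a) = 1.31812 rad.
So the angular separation is 75.52°.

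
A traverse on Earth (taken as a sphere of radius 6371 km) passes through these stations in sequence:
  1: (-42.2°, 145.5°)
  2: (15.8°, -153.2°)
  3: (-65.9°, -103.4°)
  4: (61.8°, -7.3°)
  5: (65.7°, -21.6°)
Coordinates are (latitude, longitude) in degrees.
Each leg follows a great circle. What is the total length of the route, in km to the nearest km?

Leg 1→2: central angle 1.4107 rad, distance 8987.6 km.
Leg 2→3: central angle 1.5657 rad, distance 9975.3 km.
Leg 3→4: central angle 2.5410 rad, distance 16188.6 km.
Leg 4→5: central angle 0.1292 rad, distance 823.4 km.
Total: 8987.6 + 9975.3 + 16188.6 + 823.4 ≈ 35975 km.

35975 km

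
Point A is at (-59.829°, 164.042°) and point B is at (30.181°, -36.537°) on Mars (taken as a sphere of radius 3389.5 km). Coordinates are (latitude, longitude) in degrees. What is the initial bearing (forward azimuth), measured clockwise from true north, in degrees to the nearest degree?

146°

Δλ = 159.421° = 2.7824 rad.
y = sin Δλ · cos φ₂ = (0.3515)(0.8644) = 0.3038
x = cos φ₁ sin φ₂ − sin φ₁ cos φ₂ cos Δλ = (0.5026)(0.5027) − (-0.8645)(0.8644)(-0.9362) = -0.4470
θ = atan2(y, x) = 145.79°, so the bearing is 146°.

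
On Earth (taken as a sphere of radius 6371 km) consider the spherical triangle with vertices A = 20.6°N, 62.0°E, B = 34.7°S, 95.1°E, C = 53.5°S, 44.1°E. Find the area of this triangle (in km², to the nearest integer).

18474897 km²

Side lengths (central angles): a = 0.6992, b = 1.3212, c = 1.1103 rad; semiperimeter s = 1.5653.
By l'Huilier's theorem, tan(E/4) = √[tan(s/2) tan((s−a)/2) tan((s−b)/2) tan((s−c)/2)], giving spherical excess E = 0.4552 rad.
Area = E·R² = 0.4552 × (6371)² ≈ 18474897 km².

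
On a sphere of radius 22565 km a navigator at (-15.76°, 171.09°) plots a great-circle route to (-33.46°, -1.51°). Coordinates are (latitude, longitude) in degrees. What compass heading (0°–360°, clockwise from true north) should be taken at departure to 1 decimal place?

188.1°

Δλ = -172.600° = -3.0124 rad.
y = sin Δλ · cos φ₂ = (-0.1288)(0.8343) = -0.1075
x = cos φ₁ sin φ₂ − sin φ₁ cos φ₂ cos Δλ = (0.9624)(-0.5514) − (-0.2716)(0.8343)(-0.9917) = -0.7553
θ = atan2(y, x) = -171.90°; adding 360° gives 188.1°.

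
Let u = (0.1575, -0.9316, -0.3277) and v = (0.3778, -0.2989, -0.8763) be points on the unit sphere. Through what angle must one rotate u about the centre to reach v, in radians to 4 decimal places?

u·v = 0.6251; |u| = 1.0000, |v| = 1.0000.
cos θ = (u·v)/(|u||v|) = 0.6251, so θ = 0.8955 rad.

0.8955 rad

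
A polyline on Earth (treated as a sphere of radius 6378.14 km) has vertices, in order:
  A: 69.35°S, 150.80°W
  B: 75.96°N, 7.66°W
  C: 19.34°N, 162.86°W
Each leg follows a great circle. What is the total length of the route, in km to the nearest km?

Leg A→B: central angle 2.9232 rad, distance 18644.7 km.
Leg B→C: central angle 1.4571 rad, distance 9293.4 km.
Total: 18644.7 + 9293.4 ≈ 27938 km.

27938 km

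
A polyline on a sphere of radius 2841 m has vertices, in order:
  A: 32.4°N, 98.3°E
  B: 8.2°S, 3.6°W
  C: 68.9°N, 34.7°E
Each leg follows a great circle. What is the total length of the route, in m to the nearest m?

9222 m

Leg A→B: central angle 1.8222 rad, distance 5176.8 m.
Leg B→C: central angle 1.4237 rad, distance 4044.7 m.
Total: 5176.8 + 4044.7 ≈ 9222 m.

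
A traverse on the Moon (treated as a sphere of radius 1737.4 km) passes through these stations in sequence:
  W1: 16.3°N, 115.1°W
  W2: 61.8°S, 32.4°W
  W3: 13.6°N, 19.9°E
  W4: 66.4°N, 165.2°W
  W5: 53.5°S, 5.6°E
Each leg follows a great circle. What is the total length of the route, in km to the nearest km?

13735 km

Leg W1→W2: central angle 1.7617 rad, distance 3060.7 km.
Leg W2→W3: central angle 1.4971 rad, distance 2601.0 km.
Leg W3→W4: central angle 1.7438 rad, distance 3029.6 km.
Leg W4→W5: central angle 2.9031 rad, distance 5043.9 km.
Total: 3060.7 + 2601.0 + 3029.6 + 5043.9 ≈ 13735 km.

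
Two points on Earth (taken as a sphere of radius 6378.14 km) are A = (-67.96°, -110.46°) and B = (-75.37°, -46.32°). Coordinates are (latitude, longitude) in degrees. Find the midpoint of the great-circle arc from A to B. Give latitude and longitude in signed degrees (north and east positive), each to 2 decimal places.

-74.20°, -85.37°

The central angle between A and B is δ = 0.3534 rad.
With f = 0.5, the slerp weights are sin((1−f)δ)/sin δ = 0.5079 and sin(fδ)/sin δ = 0.5079.
Weighted sum of the unit vectors: (0.5079)·(-0.1312,-0.3516,-0.9269) + (0.5079)·(0.1744,-0.1827,-0.9676) = (0.0220, -0.2713, -0.9622).
Converting back: φ = atan2(z, √(x²+y²)) = -74.20°, λ = atan2(y, x) = -85.37°.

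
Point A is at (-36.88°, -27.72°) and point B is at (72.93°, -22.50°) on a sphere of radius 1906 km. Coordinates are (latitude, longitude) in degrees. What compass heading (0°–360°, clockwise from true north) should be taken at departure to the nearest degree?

2°

With φ₁ = -0.6437, φ₂ = 1.2729, Δλ = 0.0911 rad, the forward-azimuth formula gives
θ = atan2( sin Δλ cos φ₂ , cos φ₁ sin φ₂ − sin φ₁ cos φ₂ cos Δλ ) = atan2(0.0267, 0.9401) = 1.63°.
So the initial bearing is 2°.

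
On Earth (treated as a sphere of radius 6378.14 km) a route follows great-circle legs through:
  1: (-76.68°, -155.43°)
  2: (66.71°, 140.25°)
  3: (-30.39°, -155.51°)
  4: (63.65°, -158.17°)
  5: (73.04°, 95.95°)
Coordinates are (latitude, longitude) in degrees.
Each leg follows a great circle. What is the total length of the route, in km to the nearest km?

Leg 1→2: central angle 2.5951 rad, distance 16551.7 km.
Leg 2→3: central angle 1.8928 rad, distance 12072.3 km.
Leg 3→4: central angle 1.6417 rad, distance 10471.1 km.
Leg 4→5: central angle 0.6064 rad, distance 3867.8 km.
Total: 16551.7 + 12072.3 + 10471.1 + 3867.8 ≈ 42963 km.

42963 km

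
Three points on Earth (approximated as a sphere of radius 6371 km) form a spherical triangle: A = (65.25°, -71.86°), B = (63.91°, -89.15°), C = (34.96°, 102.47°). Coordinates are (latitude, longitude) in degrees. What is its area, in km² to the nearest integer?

Side lengths (central angles): a = 1.4085, b = 1.3909, c = 0.1312 rad; semiperimeter s = 1.4653.
By l'Huilier's theorem, tan(E/4) = √[tan(s/2) tan((s−a)/2) tan((s−b)/2) tan((s−c)/2)], giving spherical excess E = 0.1094 rad.
Area = E·R² = 0.1094 × (6371)² ≈ 4442085 km².

4442085 km²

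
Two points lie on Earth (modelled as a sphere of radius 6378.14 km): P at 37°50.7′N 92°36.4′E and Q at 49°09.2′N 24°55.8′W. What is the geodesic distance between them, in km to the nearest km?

In radians: φ₁ = 0.6605, φ₂ = 0.8579, Δλ = -117.537° = -2.0514 rad.
cos c = sin φ₁ sin φ₂ + cos φ₁ cos φ₂ cos Δλ = (0.6135)(0.7565) + (0.7897)(0.6540)(-0.4623) = 0.22534,
so c = arccos(0.22534) = 1.34351 rad.
Distance = R·c = 6378.14 × 1.3435 ≈ 8569 km.

8569 km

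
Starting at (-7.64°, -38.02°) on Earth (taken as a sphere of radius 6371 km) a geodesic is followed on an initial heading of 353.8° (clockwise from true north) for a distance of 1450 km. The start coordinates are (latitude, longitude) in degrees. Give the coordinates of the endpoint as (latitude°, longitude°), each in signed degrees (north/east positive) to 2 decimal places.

Angular distance δ = d/R = 1450/6371 = 0.22759 rad; initial bearing θ = 6.1750 rad.
sin φ₂ = sin φ₁ cos δ + cos φ₁ sin δ cos θ = (-0.1329)(0.9742) + (0.9911)(0.2256)(0.9942) = 0.0928, so φ₂ = 5.32°.
Δλ = atan2(sin θ sin δ cos φ₁, cos δ − sin φ₁ sin φ₂) = atan2(-0.0242, 0.9866) = -1.402°.
λ₂ = -38.020° − 1.402° = -39.42°.

5.32°, -39.42°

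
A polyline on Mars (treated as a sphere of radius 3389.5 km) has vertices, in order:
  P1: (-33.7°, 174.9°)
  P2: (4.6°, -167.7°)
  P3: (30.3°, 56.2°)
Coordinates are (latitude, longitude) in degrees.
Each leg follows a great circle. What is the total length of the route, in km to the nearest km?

9886 km

Leg P1→P2: central angle 0.7275 rad, distance 2465.9 km.
Leg P2→P3: central angle 2.1891 rad, distance 7420.0 km.
Total: 2465.9 + 7420.0 ≈ 9886 km.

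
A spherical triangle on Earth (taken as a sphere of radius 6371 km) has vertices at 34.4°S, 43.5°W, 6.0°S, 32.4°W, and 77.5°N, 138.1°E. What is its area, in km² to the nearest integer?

13117702 km²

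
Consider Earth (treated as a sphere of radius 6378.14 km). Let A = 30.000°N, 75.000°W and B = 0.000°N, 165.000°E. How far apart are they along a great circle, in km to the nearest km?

12875 km

In radians: φ₁ = 0.5236, φ₂ = 0.0000, Δλ = -120.000° = -2.0944 rad.
Haversine: a = sin²(Δφ/2) + cos φ₁ cos φ₂ sin²(Δλ/2) = 0.0670 + (0.8660)(1.0000)(0.7500) = 0.71651.
Central angle c = 2·arcsin(√a) = 2.01863 rad.
Distance = R·c = 6378.14 × 2.0186 ≈ 12875 km.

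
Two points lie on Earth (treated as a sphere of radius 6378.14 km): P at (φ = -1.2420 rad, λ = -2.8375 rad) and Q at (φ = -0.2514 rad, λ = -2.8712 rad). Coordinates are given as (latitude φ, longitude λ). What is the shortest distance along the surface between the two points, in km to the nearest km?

With latitudes φ₁ = -71.161°, φ₂ = -14.404° and longitude difference Δλ = -1.931°:
cos c = sin φ₁ sin φ₂ + cos φ₁ cos φ₂ cos Δλ = (-0.9464)(-0.2488) + (0.3229)(0.9686)(0.9994) = 0.54801,
so c = arccos(0.54801) = 0.99081 rad.
Distance = R·c = 6378.14 × 0.9908 ≈ 6320 km.

6320 km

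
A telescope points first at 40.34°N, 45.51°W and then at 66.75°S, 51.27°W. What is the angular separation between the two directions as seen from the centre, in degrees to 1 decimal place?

107.2°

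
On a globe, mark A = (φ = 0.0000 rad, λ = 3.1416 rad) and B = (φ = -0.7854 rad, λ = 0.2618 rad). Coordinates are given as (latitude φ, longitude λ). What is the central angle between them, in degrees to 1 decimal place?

133.1°

With latitudes φ₁ = 0.000°, φ₂ = -45.000° and longitude difference Δλ = -165.000°:
cos c = sin φ₁ sin φ₂ + cos φ₁ cos φ₂ cos Δλ = (0.0000)(-0.7071) + (1.0000)(0.7071)(-0.9659) = -0.68301,
so c = arccos(-0.68301) = 2.32268 rad.
So the angular separation is 133.1°.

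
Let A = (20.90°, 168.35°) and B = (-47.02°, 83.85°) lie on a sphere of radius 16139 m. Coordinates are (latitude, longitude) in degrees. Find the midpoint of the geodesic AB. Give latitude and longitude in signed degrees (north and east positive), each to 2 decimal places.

The central angle between A and B is δ = 1.7721 rad.
With f = 0.5, the slerp weights are sin((1−f)δ)/sin δ = 0.7905 and sin(fδ)/sin δ = 0.7905.
Weighted sum of the unit vectors: (0.7905)·(-0.9150,0.1886,0.3567) + (0.7905)·(0.0730,0.6778,-0.7316) = (-0.6656, 0.6850, -0.2963).
Converting back: φ = atan2(z, √(x²+y²)) = -17.24°, λ = atan2(y, x) = 134.18°.

-17.24°, 134.18°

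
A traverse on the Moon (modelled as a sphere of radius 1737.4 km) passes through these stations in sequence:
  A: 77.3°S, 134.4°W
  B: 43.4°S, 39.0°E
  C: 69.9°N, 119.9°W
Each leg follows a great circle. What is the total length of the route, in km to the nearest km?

Leg A→B: central angle 1.0337 rad, distance 1796.0 km.
Leg B→C: central angle 2.6429 rad, distance 4591.7 km.
Total: 1796.0 + 4591.7 ≈ 6388 km.

6388 km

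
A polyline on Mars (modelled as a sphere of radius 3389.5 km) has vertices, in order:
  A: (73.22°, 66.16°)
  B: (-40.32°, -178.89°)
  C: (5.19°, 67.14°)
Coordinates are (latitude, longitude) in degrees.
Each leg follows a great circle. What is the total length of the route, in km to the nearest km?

Leg A→B: central angle 2.3636 rad, distance 8011.6 km.
Leg B→C: central angle 1.9466 rad, distance 6598.0 km.
Total: 8011.6 + 6598.0 ≈ 14610 km.

14610 km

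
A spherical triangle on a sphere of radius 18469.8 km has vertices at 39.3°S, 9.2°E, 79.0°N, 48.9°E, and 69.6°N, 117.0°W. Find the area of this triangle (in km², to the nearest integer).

330062752 km²

Side lengths (central angles): a = 0.5442, b = 2.4234, c = 2.1038 rad; semiperimeter s = 2.5357.
By l'Huilier's theorem, tan(E/4) = √[tan(s/2) tan((s−a)/2) tan((s−b)/2) tan((s−c)/2)], giving spherical excess E = 0.9675 rad.
Area = E·R² = 0.9675 × (18469.8)² ≈ 330062752 km².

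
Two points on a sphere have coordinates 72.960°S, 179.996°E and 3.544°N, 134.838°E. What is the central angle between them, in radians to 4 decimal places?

1.4231 rad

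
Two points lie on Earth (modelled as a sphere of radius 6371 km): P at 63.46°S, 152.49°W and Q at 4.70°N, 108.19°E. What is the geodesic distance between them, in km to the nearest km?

Let φ₁ = -1.1076 rad, φ₂ = 0.0820 rad, and Δλ = -1.7335 rad.
cos c = sin φ₁ sin φ₂ + cos φ₁ cos φ₂ cos Δλ = (-0.8946)(0.0819) + (0.4468)(0.9966)(-0.1619) = -0.14542,
so c = arccos(-0.14542) = 1.71674 rad.
Distance = R·c = 6371 × 1.7167 ≈ 10937 km.

10937 km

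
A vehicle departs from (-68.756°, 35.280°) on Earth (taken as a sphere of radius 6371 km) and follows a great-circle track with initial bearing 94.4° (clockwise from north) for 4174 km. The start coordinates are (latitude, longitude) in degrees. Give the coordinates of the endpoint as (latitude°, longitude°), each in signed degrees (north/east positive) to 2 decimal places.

-49.11°, 103.42°

Angular distance δ = d/R = 4174/6371 = 0.65516 rad; initial bearing θ = 1.6476 rad.
sin φ₂ = sin φ₁ cos δ + cos φ₁ sin δ cos θ = (-0.9320)(0.7930) + (0.3623)(0.6093)(-0.0767) = -0.7560, so φ₂ = -49.11°.
Δλ = atan2(sin θ sin δ cos φ₁, cos δ − sin φ₁ sin φ₂) = atan2(0.2201, 0.0883) = 68.137°.
λ₂ = 35.280° + 68.137° = 103.42°.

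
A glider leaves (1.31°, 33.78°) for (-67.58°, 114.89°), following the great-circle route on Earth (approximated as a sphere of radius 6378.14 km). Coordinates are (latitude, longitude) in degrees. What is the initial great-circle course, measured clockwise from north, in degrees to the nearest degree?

158°

With φ₁ = 0.0229, φ₂ = -1.1795, Δλ = 1.4156 rad, the forward-azimuth formula gives
θ = atan2( sin Δλ cos φ₂ , cos φ₁ sin φ₂ − sin φ₁ cos φ₂ cos Δλ ) = atan2(0.3768, -0.9255) = 157.85°.
So the initial bearing is 158°.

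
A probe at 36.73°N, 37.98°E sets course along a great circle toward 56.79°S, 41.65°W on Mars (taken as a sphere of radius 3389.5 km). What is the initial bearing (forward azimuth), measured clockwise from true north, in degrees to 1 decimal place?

216.4°

Δλ = -79.630° = -1.3898 rad.
y = sin Δλ · cos φ₂ = (-0.9837)(0.5477) = -0.5388
x = cos φ₁ sin φ₂ − sin φ₁ cos φ₂ cos Δλ = (0.8015)(-0.8367) − (0.5980)(0.5477)(0.1800) = -0.7295
θ = atan2(y, x) = -143.55°; adding 360° gives 216.4°.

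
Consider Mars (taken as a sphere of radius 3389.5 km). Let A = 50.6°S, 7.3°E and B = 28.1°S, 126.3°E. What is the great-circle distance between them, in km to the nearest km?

With latitudes φ₁ = -50.600°, φ₂ = -28.100° and longitude difference Δλ = 119.000°:
cos c = sin φ₁ sin φ₂ + cos φ₁ cos φ₂ cos Δλ = (-0.7727)(-0.4710) + (0.6347)(0.8821)(-0.4848) = 0.09252,
so c = arccos(0.09252) = 1.47815 rad.
Distance = R·c = 3389.5 × 1.4781 ≈ 5010 km.

5010 km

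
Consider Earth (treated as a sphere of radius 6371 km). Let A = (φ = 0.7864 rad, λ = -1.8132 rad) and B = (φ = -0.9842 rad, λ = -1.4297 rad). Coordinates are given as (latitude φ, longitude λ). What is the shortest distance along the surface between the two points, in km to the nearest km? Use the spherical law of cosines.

With latitudes φ₁ = 45.057°, φ₂ = -56.391° and longitude difference Δλ = 21.973°:
cos c = sin φ₁ sin φ₂ + cos φ₁ cos φ₂ cos Δλ = (0.7078)(-0.8328) + (0.7064)(0.5535)(0.9274) = -0.22688,
so c = arccos(-0.22688) = 1.79967 rad.
Distance = R·c = 6371 × 1.7997 ≈ 11466 km.

11466 km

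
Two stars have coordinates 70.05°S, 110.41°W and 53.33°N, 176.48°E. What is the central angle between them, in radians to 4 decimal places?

2.3389 rad

With latitudes φ₁ = -70.050°, φ₂ = 53.330° and longitude difference Δλ = -73.110°:
cos c = sin φ₁ sin φ₂ + cos φ₁ cos φ₂ cos Δλ = (-0.9400)(0.8021) + (0.3412)(0.5972)(0.2905) = -0.69475,
so c = arccos(-0.69475) = 2.33887 rad.
So the angular separation is 2.3389 rad.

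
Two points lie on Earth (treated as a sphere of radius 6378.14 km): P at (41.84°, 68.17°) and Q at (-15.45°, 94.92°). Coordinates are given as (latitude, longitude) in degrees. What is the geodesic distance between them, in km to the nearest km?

6945 km

Let φ₁ = 0.7302 rad, φ₂ = -0.2697 rad, and Δλ = 0.4669 rad.
cos c = sin φ₁ sin φ₂ + cos φ₁ cos φ₂ cos Δλ = (0.6671)(-0.2664) + (0.7450)(0.9639)(0.8930) = 0.46354,
so c = arccos(0.46354) = 1.08881 rad.
Distance = R·c = 6378.14 × 1.0888 ≈ 6945 km.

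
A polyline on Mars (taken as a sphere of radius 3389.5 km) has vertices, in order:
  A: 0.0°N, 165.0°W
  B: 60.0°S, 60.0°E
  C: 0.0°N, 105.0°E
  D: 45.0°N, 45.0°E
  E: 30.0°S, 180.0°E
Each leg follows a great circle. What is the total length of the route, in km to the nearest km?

Leg A→B: central angle 1.9322 rad, distance 6549.1 km.
Leg B→C: central angle 1.2094 rad, distance 4099.4 km.
Leg C→D: central angle 1.2094 rad, distance 4099.4 km.
Leg D→E: central angle 2.4760 rad, distance 8392.5 km.
Total: 6549.1 + 4099.4 + 4099.4 + 8392.5 ≈ 23140 km.

23140 km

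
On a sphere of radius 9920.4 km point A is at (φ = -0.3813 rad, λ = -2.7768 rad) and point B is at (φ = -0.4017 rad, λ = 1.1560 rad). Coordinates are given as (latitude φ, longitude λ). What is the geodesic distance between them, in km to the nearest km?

20270 km

With latitudes φ₁ = -21.847°, φ₂ = -23.016° and longitude difference Δλ = -134.667°:
Haversine: a = sin²(Δφ/2) + cos φ₁ cos φ₂ sin²(Δλ/2) = 0.0001 + (0.9282)(0.9204)(0.8515) = 0.72753.
Central angle c = 2·arcsin(√a) = 2.04324 rad.
Distance = R·c = 9920.4 × 2.0432 ≈ 20270 km.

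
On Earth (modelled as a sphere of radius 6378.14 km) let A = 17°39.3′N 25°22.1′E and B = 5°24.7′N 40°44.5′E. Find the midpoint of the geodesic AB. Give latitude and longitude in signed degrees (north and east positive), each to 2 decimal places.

11.64°, 33.22°

Central angle δ = 0.3383 rad. Interpolating on the sphere with fraction f = 0.5:
P = [sin((1−f)δ)·A + sin(fδ)·B] / sin δ = 0.5072·A + 0.5072·B in Cartesian coordinates,
giving P = (0.8193, 0.5367, 0.2017), i.e. latitude 11.64°, longitude 33.22°.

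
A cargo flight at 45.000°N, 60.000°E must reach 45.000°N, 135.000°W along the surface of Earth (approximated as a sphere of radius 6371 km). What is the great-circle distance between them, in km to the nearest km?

Let φ₁ = 0.7854 rad, φ₂ = 0.7854 rad, and Δλ = 2.8798 rad.
cos c = sin φ₁ sin φ₂ + cos φ₁ cos φ₂ cos Δλ = (0.7071)(0.7071) + (0.7071)(0.7071)(-0.9659) = 0.01704,
so c = arccos(0.01704) = 1.55376 rad.
Distance = R·c = 6371 × 1.5538 ≈ 9899 km.

9899 km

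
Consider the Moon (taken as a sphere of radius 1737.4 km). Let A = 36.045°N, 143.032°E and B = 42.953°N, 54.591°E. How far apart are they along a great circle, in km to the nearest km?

With latitudes φ₁ = 36.045°, φ₂ = 42.953° and longitude difference Δλ = -88.441°:
cos c = sin φ₁ sin φ₂ + cos φ₁ cos φ₂ cos Δλ = (0.5884)(0.6814) + (0.8086)(0.7319)(0.0272) = 0.41705,
so c = arccos(0.41705) = 1.14060 rad.
Distance = R·c = 1737.4 × 1.1406 ≈ 1982 km.

1982 km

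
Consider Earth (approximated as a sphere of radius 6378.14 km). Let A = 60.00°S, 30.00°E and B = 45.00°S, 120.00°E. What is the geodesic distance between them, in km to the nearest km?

Let φ₁ = -1.0472 rad, φ₂ = -0.7854 rad, and Δλ = 1.5708 rad.
cos c = sin φ₁ sin φ₂ + cos φ₁ cos φ₂ cos Δλ = (-0.8660)(-0.7071) + (0.5000)(0.7071)(0.0000) = 0.61237,
so c = arccos(0.61237) = 0.91174 rad.
Distance = R·c = 6378.14 × 0.9117 ≈ 5815 km.

5815 km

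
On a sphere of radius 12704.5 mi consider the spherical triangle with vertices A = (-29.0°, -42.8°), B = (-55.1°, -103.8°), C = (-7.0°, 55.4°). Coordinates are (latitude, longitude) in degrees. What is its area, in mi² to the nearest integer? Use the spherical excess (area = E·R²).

168905808 mi²

Side lengths (central angles): a = 2.0163, b = 1.6356, c = 0.8760 rad; semiperimeter s = 2.2639.
By l'Huilier's theorem, tan(E/4) = √[tan(s/2) tan((s−a)/2) tan((s−b)/2) tan((s−c)/2)], giving spherical excess E = 1.0465 rad.
Area = E·R² = 1.0465 × (12704.5)² ≈ 168905808 mi².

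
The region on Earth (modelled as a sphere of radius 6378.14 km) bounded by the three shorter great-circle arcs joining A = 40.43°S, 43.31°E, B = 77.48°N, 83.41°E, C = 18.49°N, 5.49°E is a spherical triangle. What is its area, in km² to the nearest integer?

37240178 km²

Side lengths (central angles): a = 1.2104, b = 1.1976, c = 2.1024 rad; semiperimeter s = 2.2552.
By l'Huilier's theorem, tan(E/4) = √[tan(s/2) tan((s−a)/2) tan((s−b)/2) tan((s−c)/2)], giving spherical excess E = 0.9154 rad.
Area = E·R² = 0.9154 × (6378.14)² ≈ 37240178 km².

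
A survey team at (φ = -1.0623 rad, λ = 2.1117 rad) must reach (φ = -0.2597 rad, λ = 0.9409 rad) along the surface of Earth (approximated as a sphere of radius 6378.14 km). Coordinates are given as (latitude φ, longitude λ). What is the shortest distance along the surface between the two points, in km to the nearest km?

With latitudes φ₁ = -60.865°, φ₂ = -14.880° and longitude difference Δλ = -67.082°:
Haversine: a = sin²(Δφ/2) + cos φ₁ cos φ₂ sin²(Δλ/2) = 0.1526 + (0.4869)(0.9665)(0.3053) = 0.29623.
Central angle c = 2·arcsin(√a) = 1.15104 rad.
Distance = R·c = 6378.14 × 1.1510 ≈ 7342 km.

7342 km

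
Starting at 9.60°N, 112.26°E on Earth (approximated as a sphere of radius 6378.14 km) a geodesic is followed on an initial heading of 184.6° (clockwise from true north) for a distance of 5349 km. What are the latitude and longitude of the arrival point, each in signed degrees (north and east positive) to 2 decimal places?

Angular distance δ = d/R = 5349/6378.14 = 0.83865 rad; initial bearing θ = 3.2219 rad.
sin φ₂ = sin φ₁ cos δ + cos φ₁ sin δ cos θ = (0.1668)(0.6685) + (0.9860)(0.7437)(-0.9968) = -0.6195, so φ₂ = -38.28°.
Δλ = atan2(sin θ sin δ cos φ₁, cos δ − sin φ₁ sin φ₂) = atan2(-0.0588, 0.7718) = -4.358°.
λ₂ = 112.260° − 4.358° = 107.90°.

-38.28°, 107.90°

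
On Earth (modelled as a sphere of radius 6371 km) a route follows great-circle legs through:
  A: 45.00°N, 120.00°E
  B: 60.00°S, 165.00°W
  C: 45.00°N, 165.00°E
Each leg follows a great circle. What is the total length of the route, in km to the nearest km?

Leg A→B: central angle 2.1187 rad, distance 13498.0 km.
Leg B→C: central angle 1.8820 rad, distance 11990.1 km.
Total: 13498.0 + 11990.1 ≈ 25488 km.

25488 km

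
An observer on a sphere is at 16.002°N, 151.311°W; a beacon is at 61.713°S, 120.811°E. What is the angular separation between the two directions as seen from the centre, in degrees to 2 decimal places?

In radians: φ₁ = 0.2793, φ₂ = -1.0771, Δλ = -87.878° = -1.5338 rad.
cos c = sin φ₁ sin φ₂ + cos φ₁ cos φ₂ cos Δλ = (0.2757)(-0.8806) + (0.9613)(0.4739)(0.0370) = -0.22588,
so c = arccos(-0.22588) = 1.79865 rad.
So the angular separation is 103.05°.

103.05°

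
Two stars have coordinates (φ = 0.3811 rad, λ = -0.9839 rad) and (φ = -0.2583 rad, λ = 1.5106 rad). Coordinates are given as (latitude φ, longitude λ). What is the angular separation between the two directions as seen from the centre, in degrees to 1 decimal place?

144.2°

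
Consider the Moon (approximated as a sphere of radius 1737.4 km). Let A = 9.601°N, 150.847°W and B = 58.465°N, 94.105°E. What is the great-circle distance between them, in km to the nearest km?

Let φ₁ = 0.1676 rad, φ₂ = 1.0204 rad, and Δλ = -2.0080 rad.
cos c = sin φ₁ sin φ₂ + cos φ₁ cos φ₂ cos Δλ = (0.1668)(0.8523) + (0.9860)(0.5230)(-0.4234) = -0.07618,
so c = arccos(-0.07618) = 1.64705 rad.
Distance = R·c = 1737.4 × 1.6470 ≈ 2862 km.

2862 km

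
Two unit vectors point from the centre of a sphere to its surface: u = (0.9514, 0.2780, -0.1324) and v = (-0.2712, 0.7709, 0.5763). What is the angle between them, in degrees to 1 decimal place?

96.9°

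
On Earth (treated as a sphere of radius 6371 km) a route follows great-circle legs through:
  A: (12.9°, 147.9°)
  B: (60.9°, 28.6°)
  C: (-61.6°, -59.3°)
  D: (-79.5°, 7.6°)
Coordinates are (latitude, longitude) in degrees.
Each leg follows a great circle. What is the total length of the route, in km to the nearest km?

Leg A→B: central angle 1.6077 rad, distance 10242.9 km.
Leg B→C: central angle 2.4343 rad, distance 15509.0 km.
Leg C→D: central angle 0.4535 rad, distance 2889.2 km.
Total: 10242.9 + 15509.0 + 2889.2 ≈ 28641 km.

28641 km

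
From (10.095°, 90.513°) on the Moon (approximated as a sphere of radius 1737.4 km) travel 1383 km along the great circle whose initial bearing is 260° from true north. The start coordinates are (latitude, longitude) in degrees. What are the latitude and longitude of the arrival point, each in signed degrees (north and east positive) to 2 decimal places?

0.03°, 45.79°

Angular distance δ = d/R = 1383/1737.4 = 0.79602 rad; initial bearing θ = 4.5379 rad.
sin φ₂ = sin φ₁ cos δ + cos φ₁ sin δ cos θ = (0.1753)(0.6996) + (0.9845)(0.7146)(-0.1736) = 0.0005, so φ₂ = 0.03°.
Δλ = atan2(sin θ sin δ cos φ₁, cos δ − sin φ₁ sin φ₂) = atan2(-0.6928, 0.6995) = -44.726°.
λ₂ = 90.513° − 44.726° = 45.79°.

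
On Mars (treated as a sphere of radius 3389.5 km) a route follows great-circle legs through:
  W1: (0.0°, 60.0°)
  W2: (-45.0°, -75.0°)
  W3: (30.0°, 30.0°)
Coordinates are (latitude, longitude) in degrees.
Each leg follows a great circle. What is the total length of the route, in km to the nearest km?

14245 km

Leg W1→W2: central angle 2.0944 rad, distance 7099.0 km.
Leg W2→W3: central angle 2.1084 rad, distance 7146.3 km.
Total: 7099.0 + 7146.3 ≈ 14245 km.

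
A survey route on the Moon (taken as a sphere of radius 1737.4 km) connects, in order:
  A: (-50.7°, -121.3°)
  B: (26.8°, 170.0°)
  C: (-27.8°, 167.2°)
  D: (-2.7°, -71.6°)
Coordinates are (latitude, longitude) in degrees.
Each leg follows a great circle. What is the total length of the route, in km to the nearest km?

Leg A→B: central angle 1.7148 rad, distance 2979.4 km.
Leg B→C: central angle 0.9541 rad, distance 1657.7 km.
Leg C→D: central angle 2.0217 rad, distance 3512.5 km.
Total: 2979.4 + 1657.7 + 3512.5 ≈ 8149 km.

8149 km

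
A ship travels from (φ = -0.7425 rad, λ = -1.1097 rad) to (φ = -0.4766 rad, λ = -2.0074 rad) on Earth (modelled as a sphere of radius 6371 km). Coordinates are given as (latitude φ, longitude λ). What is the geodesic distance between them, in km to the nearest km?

Let φ₁ = -0.7425 rad, φ₂ = -0.4766 rad, and Δλ = -0.8977 rad.
Haversine: a = sin²(Δφ/2) + cos φ₁ cos φ₂ sin²(Δλ/2) = 0.0176 + (0.7368)(0.8886)(0.1883) = 0.14084.
Central angle c = 2·arcsin(√a) = 0.76942 rad.
Distance = R·c = 6371 × 0.7694 ≈ 4902 km.

4902 km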